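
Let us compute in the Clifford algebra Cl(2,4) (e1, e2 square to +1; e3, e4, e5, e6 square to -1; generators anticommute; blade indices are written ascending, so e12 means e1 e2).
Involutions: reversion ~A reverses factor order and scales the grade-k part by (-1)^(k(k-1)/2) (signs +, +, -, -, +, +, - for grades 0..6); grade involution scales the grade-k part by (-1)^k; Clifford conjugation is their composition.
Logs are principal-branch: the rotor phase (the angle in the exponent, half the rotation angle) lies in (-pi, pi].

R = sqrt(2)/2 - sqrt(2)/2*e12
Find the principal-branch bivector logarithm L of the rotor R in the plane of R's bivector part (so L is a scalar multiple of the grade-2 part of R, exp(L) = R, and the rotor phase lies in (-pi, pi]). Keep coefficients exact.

The scalar part of R is sqrt(2)/2, which fixes the principal-branch rotor phase; the unit plane is then the bivector part divided by the sine of that phase, and L is that plane scaled by the phase.
Concretely: cos(phase) = sqrt(2)/2 gives phase = ±pi/4, and since phase/sin(phase) is even the sign is immaterial: L = (phase/sin(phase)) * <R>_2 = (sqrt(2)*pi/4) * <R>_2.
Answer: -pi/4*e12


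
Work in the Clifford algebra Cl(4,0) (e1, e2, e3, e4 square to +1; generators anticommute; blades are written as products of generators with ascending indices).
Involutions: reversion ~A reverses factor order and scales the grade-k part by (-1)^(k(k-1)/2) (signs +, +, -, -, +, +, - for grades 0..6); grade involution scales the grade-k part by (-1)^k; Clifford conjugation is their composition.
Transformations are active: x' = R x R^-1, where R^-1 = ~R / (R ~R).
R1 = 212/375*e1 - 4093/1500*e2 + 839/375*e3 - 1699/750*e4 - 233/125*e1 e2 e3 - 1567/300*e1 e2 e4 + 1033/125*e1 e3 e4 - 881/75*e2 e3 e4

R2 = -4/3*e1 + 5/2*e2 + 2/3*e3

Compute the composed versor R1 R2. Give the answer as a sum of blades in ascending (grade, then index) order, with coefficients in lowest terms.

Distribute over the terms of R2 (each basis-blade product reordered to ascending indices, repeated generators contracted through their squares):
R1 (-4/3*e1) = -848/1125 - 4093/1125*e1 e2 + 3356/1125*e1 e3 - 3398/1125*e1 e4 + 932/375*e2 e3 + 1567/225*e2 e4 - 4132/375*e3 e4 - 3524/225*e1 e2 e3 e4
R1 (5/2*e2) = -4093/600 + 106/75*e1 e2 + 233/50*e1 e3 + 1567/120*e1 e4 - 839/150*e2 e3 + 1699/300*e2 e4 - 881/30*e3 e4 + 1033/50*e1 e2 e3 e4
R1 (2/3*e3) = 1678/1125 - 466/375*e1 e2 + 424/1125*e1 e3 - 2066/375*e1 e4 - 4093/2250*e2 e3 + 1762/225*e2 e4 + 1699/1125*e3 e4 + 1567/450*e1 e2 e3 e4
Summing the partial products and collecting blades:
Answer: -10951/1800 - 3901/1125*e1 e2 + 401/50*e1 e3 + 40757/9000*e1 e4 - 5543/1125*e2 e3 + 18413/900*e2 e4 - 87469/2250*e3 e4 + 212/25*e1 e2 e3 e4


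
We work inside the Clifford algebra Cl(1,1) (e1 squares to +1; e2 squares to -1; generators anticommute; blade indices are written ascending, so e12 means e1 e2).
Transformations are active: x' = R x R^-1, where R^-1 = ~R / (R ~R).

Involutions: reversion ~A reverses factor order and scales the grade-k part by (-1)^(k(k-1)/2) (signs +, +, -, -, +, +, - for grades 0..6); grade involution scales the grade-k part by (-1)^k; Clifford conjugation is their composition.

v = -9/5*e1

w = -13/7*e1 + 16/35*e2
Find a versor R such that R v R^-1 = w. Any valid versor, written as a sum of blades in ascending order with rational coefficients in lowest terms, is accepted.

Reasoning: v^2 = w^2 = 81/25 since conjugation preserves the quadratic form; R = v + w = -128/35*e1 + 16/35*e2 is then valid when invertible, keeping its own part and reversing (v - w)/2.
Answer: -128/35*e1 + 16/35*e2


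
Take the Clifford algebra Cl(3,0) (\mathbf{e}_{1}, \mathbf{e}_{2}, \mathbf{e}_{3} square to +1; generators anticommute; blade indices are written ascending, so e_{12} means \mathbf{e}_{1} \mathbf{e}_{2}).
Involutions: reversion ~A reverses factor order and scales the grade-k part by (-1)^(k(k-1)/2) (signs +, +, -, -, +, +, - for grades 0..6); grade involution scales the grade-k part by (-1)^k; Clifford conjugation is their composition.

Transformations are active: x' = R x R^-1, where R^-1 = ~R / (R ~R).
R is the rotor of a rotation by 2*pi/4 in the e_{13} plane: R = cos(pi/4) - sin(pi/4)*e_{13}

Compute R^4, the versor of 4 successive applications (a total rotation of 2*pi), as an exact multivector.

Half-angle bookkeeping: 4 applications in e_{13} add up to rotor phase 4*pi/4 = \pi, so R^4 = cos(\pi) - sin(\pi)*e_{13}.
cos(\pi) = -1 and sin(\pi) = 0, so R^4 = -1. The total rotation 2*pi is 1 full turn, so every vector returns to itself, yet the rotor is -1, on the OTHER sheet of the double cover (an odd number of 2*pi turns).
Answer: -1


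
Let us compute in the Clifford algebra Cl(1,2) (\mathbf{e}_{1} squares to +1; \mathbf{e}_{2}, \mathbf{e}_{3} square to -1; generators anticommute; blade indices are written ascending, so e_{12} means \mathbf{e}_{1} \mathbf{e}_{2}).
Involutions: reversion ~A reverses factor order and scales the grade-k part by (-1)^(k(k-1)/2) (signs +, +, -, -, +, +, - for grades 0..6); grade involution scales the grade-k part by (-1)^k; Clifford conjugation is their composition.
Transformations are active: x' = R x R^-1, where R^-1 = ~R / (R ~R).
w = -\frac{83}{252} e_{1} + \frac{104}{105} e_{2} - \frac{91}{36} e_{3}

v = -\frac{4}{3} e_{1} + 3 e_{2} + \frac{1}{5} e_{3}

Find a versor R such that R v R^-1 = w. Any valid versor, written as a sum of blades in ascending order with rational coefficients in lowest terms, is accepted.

Since q(v) = q(w) = -\frac{1634}{225}, the sum R = v + w = -\frac{419}{252} e_{1} + \frac{419}{105} e_{2} - \frac{419}{180} e_{3} does the job whenever invertible.
Answer: -\frac{419}{252} e_{1} + \frac{419}{105} e_{2} - \frac{419}{180} e_{3}


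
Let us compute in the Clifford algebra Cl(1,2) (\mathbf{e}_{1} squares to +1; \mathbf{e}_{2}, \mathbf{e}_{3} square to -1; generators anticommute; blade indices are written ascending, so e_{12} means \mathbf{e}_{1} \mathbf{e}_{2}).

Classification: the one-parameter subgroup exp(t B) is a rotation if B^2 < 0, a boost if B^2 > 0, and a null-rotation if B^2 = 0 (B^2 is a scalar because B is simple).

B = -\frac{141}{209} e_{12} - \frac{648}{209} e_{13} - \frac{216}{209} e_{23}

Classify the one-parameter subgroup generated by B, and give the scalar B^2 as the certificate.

B^2 term by term: the squares give (-\frac{141}{209})^2*(e_{12})^2 + (-\frac{648}{209})^2*(e_{13})^2 + (-\frac{216}{209})^2*(e_{23})^2 = \frac{19881}{43681}*(+1) + \frac{419904}{43681}*(+1) + \frac{46656}{43681}*(-1) = 9 (each basis 2-blade squares to minus the product of its generators' squares); cross terms between blades sharing an index anticommute and cancel. So B^2 = 9.
Answer: boost, certificate B^2 = 9. The invariant at work: B^2 = 9 is unchanged by conjugation, hence its sign classifies the subgroup whatever basis B is written in.


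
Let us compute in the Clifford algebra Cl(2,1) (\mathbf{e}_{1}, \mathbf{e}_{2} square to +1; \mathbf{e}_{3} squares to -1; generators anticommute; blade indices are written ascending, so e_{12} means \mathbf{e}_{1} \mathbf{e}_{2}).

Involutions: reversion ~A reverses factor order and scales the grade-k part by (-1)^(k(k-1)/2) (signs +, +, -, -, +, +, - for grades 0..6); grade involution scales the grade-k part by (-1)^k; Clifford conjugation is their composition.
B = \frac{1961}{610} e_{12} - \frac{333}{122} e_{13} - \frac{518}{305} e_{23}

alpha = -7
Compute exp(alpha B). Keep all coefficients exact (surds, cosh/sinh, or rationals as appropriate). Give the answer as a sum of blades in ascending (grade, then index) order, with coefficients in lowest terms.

B^2 term by term: the squares give (\frac{1961}{610})^2*(e_{12})^2 + (-\frac{333}{122})^2*(e_{13})^2 + (-\frac{518}{305})^2*(e_{23})^2 = \frac{3845521}{372100}*(-1) + \frac{110889}{14884}*(+1) + \frac{268324}{93025}*(+1) = 0 (each basis 2-blade squares to minus the product of its generators' squares); cross terms between blades sharing an index anticommute and cancel. So B^2 = 0.
B^2 = 0, so the series truncates immediately: exp(alpha B) = 1 + alpha B (parabolic case).
Answer: 1 - \frac{13727}{610} e_{12} + \frac{2331}{122} e_{13} + \frac{3626}{305} e_{23}


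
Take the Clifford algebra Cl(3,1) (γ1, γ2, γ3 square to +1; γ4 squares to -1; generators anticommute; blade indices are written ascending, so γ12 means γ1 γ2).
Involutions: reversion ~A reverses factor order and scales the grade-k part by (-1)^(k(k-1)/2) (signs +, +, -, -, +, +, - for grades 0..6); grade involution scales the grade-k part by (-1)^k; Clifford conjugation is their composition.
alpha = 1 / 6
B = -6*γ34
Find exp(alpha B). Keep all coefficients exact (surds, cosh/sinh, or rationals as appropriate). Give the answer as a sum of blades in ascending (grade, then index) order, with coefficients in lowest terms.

B^2 = (-6)^2*(γ34)^2 = 36*(+1) = 36 (a basis 2-blade squares to minus the product of its generators' squares).
B^2 = 36 — the series telescopes hyperbolically here: l = 6, alpha*l = 1, so exp(alpha B) = cosh(1) + (sinh(1)/6)*B = cosh(1) + (sinh(1)/6)*B.
Answer: cosh(1) - sinh(1)*γ34


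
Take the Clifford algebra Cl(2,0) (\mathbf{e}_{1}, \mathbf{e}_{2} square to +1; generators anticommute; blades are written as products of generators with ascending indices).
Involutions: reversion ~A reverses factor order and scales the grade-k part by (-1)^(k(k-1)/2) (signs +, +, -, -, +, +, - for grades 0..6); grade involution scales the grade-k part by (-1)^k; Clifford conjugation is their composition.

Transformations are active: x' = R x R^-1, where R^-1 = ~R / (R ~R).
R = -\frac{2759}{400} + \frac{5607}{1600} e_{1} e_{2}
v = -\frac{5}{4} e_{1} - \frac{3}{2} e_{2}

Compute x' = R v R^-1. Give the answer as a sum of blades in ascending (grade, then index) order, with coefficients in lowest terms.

~R = -\frac{2759}{400} - \frac{5607}{1600} e_{1} e_{2}, and R ~R = \frac{30646349}{512000}, so R^-1 = ~R / (\frac{30646349}{512000}).
R v = \frac{10769}{3200} e_{1} + \frac{94251}{6400} e_{2}
Answer: \frac{36709}{77380} e_{1} - \frac{73281}{38690} e_{2}


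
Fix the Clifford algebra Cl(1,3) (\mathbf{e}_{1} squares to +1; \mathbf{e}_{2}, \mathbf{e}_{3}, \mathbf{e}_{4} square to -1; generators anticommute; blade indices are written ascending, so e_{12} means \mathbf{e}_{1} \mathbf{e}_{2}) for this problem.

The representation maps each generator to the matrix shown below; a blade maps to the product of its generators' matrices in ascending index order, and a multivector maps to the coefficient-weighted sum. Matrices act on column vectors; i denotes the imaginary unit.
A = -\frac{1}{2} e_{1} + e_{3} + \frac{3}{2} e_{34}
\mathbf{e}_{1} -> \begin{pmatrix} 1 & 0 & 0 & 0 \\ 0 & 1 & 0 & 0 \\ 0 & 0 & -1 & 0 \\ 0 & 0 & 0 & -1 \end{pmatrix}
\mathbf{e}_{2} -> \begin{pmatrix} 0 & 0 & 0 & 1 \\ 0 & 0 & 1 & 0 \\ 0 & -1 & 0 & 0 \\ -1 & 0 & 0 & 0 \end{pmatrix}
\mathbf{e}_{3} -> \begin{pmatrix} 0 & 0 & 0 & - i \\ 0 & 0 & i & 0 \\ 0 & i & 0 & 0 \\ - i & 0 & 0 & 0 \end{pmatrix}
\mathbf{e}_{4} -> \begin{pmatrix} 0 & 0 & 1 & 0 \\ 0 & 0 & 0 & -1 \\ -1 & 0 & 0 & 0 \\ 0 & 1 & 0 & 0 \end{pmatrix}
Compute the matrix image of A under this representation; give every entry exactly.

Bivector images (products of the table entries): rho(e_{34}) = rho(\mathbf{e}_{3})rho(\mathbf{e}_{4}) = \begin{pmatrix} 0 & - i & 0 & 0 \\ - i & 0 & 0 & 0 \\ 0 & 0 & 0 & - i \\ 0 & 0 & - i & 0 \end{pmatrix}.
M = (-\frac{1}{2})*rho(e_{1}) + (1)*rho(e_{3}) + (\frac{3}{2})*rho(e_{34}), summed entrywise:
Answer: \begin{pmatrix} - \frac{1}{2} & - \frac{3 i}{2} & 0 & - i \\ - \frac{3 i}{2} & - \frac{1}{2} & i & 0 \\ 0 & i & \frac{1}{2} & - \frac{3 i}{2} \\ - i & 0 & - \frac{3 i}{2} & \frac{1}{2} \end{pmatrix}


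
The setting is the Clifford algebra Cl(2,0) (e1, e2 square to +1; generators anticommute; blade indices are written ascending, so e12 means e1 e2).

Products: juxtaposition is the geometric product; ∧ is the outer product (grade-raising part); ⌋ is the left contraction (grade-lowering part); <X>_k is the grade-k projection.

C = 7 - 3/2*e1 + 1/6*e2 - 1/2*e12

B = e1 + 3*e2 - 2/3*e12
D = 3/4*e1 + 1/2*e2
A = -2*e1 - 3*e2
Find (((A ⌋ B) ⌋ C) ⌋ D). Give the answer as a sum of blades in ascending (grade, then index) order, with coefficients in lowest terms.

step 1: -11 - 2*e1 + 4/3*e2
step 2: -664/9 + 103/6*e1 - 5/6*e2 + 11/2*e12
step 3: 299/24 - 166/3*e1 - 332/9*e2
Answer: 299/24 - 166/3*e1 - 332/9*e2


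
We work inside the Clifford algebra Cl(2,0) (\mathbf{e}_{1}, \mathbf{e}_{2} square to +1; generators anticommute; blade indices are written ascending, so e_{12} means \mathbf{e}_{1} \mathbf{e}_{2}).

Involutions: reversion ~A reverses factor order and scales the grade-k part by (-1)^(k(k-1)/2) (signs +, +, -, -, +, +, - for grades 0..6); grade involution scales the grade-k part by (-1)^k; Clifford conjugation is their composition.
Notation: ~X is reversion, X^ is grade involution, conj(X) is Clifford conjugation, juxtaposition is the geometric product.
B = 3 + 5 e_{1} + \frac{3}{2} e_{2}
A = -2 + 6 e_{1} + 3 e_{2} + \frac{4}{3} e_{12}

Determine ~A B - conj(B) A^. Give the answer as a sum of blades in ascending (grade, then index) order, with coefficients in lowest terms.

first term: \frac{57}{2} + 6 e_{1} + \frac{38}{3} e_{2} - 10 e_{12}
second term: \frac{57}{2} - 6 e_{1} - \frac{38}{3} e_{2} + 10 e_{12}
Answer: 12 e_{1} + \frac{76}{3} e_{2} - 20 e_{12}


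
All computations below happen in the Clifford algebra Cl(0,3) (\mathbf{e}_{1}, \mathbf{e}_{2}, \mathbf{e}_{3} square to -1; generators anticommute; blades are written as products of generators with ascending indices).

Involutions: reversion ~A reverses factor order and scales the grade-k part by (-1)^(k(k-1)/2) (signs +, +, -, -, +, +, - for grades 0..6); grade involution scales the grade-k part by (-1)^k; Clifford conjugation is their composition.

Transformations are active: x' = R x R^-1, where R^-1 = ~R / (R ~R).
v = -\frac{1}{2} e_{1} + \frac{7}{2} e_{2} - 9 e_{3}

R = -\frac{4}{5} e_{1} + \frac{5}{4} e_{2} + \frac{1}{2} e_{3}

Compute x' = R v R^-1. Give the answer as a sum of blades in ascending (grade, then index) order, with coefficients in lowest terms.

~R = -\frac{4}{5} e_{1} + \frac{5}{4} e_{2} + \frac{1}{2} e_{3}, and R ~R = -\frac{981}{400}, so R^-1 = ~R / (-\frac{981}{400}).
R v = -\frac{11}{40} - \frac{87}{40} e_{1} e_{2} + \frac{149}{20} e_{1} e_{3} - 13 e_{2} e_{3}
Answer: \frac{629}{1962} e_{1} - \frac{6317}{1962} e_{2} + \frac{8939}{981} e_{3}


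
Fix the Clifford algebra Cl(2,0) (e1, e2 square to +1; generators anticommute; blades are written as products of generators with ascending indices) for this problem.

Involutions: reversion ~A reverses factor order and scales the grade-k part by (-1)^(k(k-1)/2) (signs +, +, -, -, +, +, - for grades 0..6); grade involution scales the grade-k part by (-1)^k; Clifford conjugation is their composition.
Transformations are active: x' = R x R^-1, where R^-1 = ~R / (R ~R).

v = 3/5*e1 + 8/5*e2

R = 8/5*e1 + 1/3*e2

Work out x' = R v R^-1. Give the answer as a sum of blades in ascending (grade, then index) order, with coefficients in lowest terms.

~R = 8/5*e1 + 1/3*e2, and R ~R = 601/225, so R^-1 = ~R / (601/225).
R v = 112/75 + 59/25*e1 e2
Answer: 3573/3005*e1 - 3688/3005*e2


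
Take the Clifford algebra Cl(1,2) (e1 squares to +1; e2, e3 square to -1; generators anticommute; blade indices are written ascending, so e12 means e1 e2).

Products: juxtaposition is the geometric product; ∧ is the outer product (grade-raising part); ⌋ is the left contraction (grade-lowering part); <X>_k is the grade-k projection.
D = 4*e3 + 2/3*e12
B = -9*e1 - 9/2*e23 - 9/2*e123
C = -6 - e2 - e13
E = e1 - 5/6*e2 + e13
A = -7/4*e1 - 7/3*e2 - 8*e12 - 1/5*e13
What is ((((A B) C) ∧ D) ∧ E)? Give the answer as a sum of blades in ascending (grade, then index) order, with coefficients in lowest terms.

step 1: 63/4 - 729/10*e2 + 237/10*e3 - 201/10*e12 - 51/2*e13 + 63/8*e23 + 63/8*e123
step 2: -1419/10 - 219/5*e1 + 17181/40*e2 - 6003/40*e3 + 5139/40*e12 + 1035/8*e13 - 873/20*e23 - 2913/20*e123
step 3: -2838/5*e3 - 473/5*e12 - 876/5*e13 + 17181/10*e23 + 8277/20*e123
step 4: 2838/5*e13 - 473*e23 + 15721/10*e123
Answer: 2838/5*e13 - 473*e23 + 15721/10*e123


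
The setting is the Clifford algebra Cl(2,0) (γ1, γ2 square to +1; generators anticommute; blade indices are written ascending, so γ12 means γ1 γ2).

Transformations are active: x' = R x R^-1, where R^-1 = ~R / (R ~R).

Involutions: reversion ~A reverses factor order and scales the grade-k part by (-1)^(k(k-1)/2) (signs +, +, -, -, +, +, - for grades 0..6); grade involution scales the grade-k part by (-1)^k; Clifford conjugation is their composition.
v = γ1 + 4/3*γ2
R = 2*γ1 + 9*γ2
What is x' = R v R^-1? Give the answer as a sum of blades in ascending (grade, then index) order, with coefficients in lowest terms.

~R = 2*γ1 + 9*γ2, and R ~R = 85, so R^-1 = ~R / (85).
R v = 14 - 19/3*γ12
Answer: -29/85*γ1 + 416/255*γ2


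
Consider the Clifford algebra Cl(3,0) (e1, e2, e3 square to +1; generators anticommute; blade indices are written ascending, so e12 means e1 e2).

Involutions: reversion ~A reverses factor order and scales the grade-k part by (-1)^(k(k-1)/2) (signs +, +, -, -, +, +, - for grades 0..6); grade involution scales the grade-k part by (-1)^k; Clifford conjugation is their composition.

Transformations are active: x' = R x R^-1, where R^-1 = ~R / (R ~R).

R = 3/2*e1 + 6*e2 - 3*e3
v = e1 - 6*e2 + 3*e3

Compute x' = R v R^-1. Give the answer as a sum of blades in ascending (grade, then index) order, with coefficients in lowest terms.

~R = 3/2*e1 + 6*e2 - 3*e3, and R ~R = 189/4, so R^-1 = ~R / (189/4).
R v = -87/2 - 15*e12 + 15/2*e13
Answer: -79/21*e1 - 106/21*e2 + 53/21*e3


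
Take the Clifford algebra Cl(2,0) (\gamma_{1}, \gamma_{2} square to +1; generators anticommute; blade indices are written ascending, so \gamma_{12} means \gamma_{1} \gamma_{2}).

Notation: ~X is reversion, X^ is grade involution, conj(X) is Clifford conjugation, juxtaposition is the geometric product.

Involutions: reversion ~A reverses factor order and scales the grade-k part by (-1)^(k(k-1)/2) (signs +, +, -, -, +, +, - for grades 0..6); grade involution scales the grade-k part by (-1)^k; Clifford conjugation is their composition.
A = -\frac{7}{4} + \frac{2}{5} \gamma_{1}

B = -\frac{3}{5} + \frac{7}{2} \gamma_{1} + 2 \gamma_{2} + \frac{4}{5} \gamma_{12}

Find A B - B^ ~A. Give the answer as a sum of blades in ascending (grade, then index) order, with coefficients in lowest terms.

first term: \frac{49}{20} - \frac{1273}{200} \gamma_{1} - \frac{159}{50} \gamma_{2} - \frac{3}{5} \gamma_{12}
second term: -\frac{7}{20} + \frac{1177}{200} \gamma_{1} + \frac{159}{50} \gamma_{2} - \frac{3}{5} \gamma_{12}
Answer: \frac{14}{5} - \frac{49}{4} \gamma_{1} - \frac{159}{25} \gamma_{2}


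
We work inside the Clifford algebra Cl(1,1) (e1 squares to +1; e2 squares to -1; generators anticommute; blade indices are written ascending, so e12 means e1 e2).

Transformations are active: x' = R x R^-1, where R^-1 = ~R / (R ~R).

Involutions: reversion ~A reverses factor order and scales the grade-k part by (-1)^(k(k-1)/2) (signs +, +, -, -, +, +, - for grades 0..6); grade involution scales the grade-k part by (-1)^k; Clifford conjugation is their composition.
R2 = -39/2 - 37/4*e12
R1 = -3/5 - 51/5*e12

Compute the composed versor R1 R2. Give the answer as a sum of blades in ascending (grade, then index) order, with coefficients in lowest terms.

Distribute over the terms of R1 (each basis-blade product reordered to ascending indices, repeated generators contracted through their squares):
(-3/5) R2 = 117/10 + 111/20*e12
(-51/5*e12) R2 = 1887/20 + 1989/10*e12
Summing the partial products and collecting blades:
Answer: 2121/20 + 4089/20*e12


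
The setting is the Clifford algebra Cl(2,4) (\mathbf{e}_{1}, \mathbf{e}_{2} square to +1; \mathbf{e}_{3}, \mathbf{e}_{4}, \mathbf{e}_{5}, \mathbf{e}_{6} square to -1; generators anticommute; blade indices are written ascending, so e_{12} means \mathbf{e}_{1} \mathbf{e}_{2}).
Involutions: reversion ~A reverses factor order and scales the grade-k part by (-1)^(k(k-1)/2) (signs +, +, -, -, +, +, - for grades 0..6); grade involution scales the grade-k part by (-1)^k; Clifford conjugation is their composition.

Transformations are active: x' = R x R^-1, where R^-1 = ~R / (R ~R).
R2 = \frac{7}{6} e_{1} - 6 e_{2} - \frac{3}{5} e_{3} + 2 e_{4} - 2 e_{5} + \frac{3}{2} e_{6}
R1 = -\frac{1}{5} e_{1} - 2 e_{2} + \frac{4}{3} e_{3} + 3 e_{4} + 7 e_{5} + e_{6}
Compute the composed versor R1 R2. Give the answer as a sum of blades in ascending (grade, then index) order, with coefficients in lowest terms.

Distribute over the terms of R1 (each basis-blade product reordered to ascending indices, repeated generators contracted through their squares):
(-\frac{1}{5} e_{1}) R2 = -\frac{7}{30} + \frac{6}{5} e_{12} + \frac{3}{25} e_{13} - \frac{2}{5} e_{14} + \frac{2}{5} e_{15} - \frac{3}{10} e_{16}
(-2 e_{2}) R2 = 12 + \frac{7}{3} e_{12} + \frac{6}{5} e_{23} - 4 e_{24} + 4 e_{25} - 3 e_{26}
(\frac{4}{3} e_{3}) R2 = \frac{4}{5} - \frac{14}{9} e_{13} + 8 e_{23} + \frac{8}{3} e_{34} - \frac{8}{3} e_{35} + 2 e_{36}
(3 e_{4}) R2 = -6 - \frac{7}{2} e_{14} + 18 e_{24} + \frac{9}{5} e_{34} - 6 e_{45} + \frac{9}{2} e_{46}
(7 e_{5}) R2 = 14 - \frac{49}{6} e_{15} + 42 e_{25} + \frac{21}{5} e_{35} - 14 e_{45} + \frac{21}{2} e_{56}
(e_{6}) R2 = -\frac{3}{2} - \frac{7}{6} e_{16} + 6 e_{26} + \frac{3}{5} e_{36} - 2 e_{46} + 2 e_{56}
Summing the partial products and collecting blades:
Answer: \frac{286}{15} + \frac{53}{15} e_{12} - \frac{323}{225} e_{13} - \frac{39}{10} e_{14} - \frac{233}{30} e_{15} - \frac{22}{15} e_{16} + \frac{46}{5} e_{23} + 14 e_{24} + 46 e_{25} + 3 e_{26} + \frac{67}{15} e_{34} + \frac{23}{15} e_{35} + \frac{13}{5} e_{36} - 20 e_{45} + \frac{5}{2} e_{46} + \frac{25}{2} e_{56}


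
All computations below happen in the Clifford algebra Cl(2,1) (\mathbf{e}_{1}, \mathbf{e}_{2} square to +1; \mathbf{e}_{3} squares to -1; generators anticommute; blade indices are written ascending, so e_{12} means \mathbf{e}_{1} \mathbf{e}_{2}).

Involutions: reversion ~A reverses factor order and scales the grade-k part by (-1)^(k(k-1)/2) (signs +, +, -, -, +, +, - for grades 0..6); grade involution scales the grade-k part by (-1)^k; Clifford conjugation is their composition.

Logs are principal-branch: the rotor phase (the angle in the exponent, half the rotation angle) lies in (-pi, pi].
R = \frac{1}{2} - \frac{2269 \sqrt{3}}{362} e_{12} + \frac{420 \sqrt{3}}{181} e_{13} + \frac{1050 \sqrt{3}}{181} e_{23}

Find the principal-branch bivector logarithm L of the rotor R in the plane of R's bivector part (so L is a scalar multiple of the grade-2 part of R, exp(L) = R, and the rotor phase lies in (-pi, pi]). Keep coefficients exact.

The scalar part of R is \frac{1}{2}, and that scalar determines the rotor phase on the principal branch; recovering the unit plane as bivector-part over sine of the phase gives L = phase * plane.
Concretely: cos(phase) = \frac{1}{2} gives phase = ±\frac{\pi}{3}, and since phase/sin(phase) is even the sign is immaterial: L = (phase/sin(phase)) * <R>_2 = (\frac{2 \sqrt{3} \pi}{9}) * <R>_2.
Answer: - \frac{2269 \pi}{543} e_{12} + \frac{280 \pi}{181} e_{13} + \frac{700 \pi}{181} e_{23}


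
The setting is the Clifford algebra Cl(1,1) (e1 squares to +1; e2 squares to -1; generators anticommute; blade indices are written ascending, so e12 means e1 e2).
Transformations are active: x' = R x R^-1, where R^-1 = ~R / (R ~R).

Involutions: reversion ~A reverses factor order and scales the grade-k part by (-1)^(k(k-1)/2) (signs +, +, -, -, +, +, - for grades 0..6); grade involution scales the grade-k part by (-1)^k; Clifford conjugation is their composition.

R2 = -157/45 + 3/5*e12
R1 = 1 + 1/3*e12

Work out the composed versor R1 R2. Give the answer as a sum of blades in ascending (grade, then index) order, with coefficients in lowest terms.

Distribute over the terms of R1 (each basis-blade product reordered to ascending indices, repeated generators contracted through their squares):
(1) R2 = -157/45 + 3/5*e12
(1/3*e12) R2 = 1/5 - 157/135*e12
Summing the partial products and collecting blades:
Answer: -148/45 - 76/135*e12


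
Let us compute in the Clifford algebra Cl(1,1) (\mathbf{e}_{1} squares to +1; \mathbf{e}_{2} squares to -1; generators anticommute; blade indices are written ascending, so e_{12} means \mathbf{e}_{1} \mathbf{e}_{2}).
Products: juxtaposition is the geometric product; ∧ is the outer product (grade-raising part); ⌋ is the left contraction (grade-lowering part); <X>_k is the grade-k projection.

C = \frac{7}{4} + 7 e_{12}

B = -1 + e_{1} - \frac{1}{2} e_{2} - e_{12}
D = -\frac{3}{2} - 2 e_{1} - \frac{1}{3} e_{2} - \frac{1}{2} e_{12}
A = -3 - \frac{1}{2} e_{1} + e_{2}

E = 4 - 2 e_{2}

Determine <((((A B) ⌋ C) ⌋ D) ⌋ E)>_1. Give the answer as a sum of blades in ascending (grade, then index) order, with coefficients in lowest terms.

step 1: 3 - \frac{7}{2} e_{1} + e_{2} + \frac{9}{4} e_{12}
step 2: 21 + 7 e_{1} - \frac{49}{2} e_{2} + 21 e_{12}
step 3: -\frac{385}{6} - \frac{119}{4} e_{1} - \frac{21}{2} e_{2} - \frac{21}{2} e_{12}
step 4: -\frac{833}{3} + \frac{385}{3} e_{2}
step 5: \frac{385}{3} e_{2}
Answer: \frac{385}{3} e_{2}


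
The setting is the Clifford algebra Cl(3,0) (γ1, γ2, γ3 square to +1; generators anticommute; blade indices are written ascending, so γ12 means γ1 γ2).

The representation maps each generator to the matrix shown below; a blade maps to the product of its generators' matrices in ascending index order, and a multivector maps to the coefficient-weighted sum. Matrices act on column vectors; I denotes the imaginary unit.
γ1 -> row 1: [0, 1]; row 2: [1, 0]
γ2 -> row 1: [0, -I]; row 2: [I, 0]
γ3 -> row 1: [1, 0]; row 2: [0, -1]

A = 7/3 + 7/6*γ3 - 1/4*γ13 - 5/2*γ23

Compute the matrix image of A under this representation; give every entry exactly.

Bivector images (products of the table entries): rho(γ13) = rho(γ1)rho(γ3) = row 1: [0, -1]; row 2: [1, 0]; rho(γ23) = rho(γ2)rho(γ3) = row 1: [0, I]; row 2: [I, 0].
M = (7/3)*1 + (7/6)*rho(γ3) + (-1/4)*rho(γ13) + (-5/2)*rho(γ23), summed entrywise (1 is the identity matrix):
Answer: row 1: [7/2, 1/4 - 5*I/2]; row 2: [-1/4 - 5*I/2, 7/6]


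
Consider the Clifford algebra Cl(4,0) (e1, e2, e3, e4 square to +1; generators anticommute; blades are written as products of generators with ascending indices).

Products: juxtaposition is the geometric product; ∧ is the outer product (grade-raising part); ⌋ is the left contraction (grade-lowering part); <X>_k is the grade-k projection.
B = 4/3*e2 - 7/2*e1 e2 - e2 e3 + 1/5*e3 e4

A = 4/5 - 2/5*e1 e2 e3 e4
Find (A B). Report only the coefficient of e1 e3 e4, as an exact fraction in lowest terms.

step 1: 16/15*e2 - 68/25*e1 e2 - 2/5*e1 e4 - 4/5*e2 e3 - 31/25*e3 e4 - 8/15*e1 e3 e4
Answer: -8/15


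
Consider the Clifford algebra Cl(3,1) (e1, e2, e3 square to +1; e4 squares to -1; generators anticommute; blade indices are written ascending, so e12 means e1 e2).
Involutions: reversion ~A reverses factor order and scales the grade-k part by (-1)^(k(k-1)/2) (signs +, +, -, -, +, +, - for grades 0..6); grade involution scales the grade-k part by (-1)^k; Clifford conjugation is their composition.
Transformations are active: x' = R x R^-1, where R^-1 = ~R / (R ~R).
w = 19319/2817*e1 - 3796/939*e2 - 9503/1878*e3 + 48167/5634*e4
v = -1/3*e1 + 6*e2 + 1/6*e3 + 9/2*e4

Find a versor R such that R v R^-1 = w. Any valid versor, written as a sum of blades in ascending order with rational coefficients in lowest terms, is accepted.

A norm check does it: q(v) = q(w) = 143/9, hence R = v + w = 18380/2817*e1 + 1838/939*e2 - 4595/939*e3 + 36760/2817*e4 realises the map — parallel part kept, (v - w)/2 negated, v carried to w.
Answer: 18380/2817*e1 + 1838/939*e2 - 4595/939*e3 + 36760/2817*e4


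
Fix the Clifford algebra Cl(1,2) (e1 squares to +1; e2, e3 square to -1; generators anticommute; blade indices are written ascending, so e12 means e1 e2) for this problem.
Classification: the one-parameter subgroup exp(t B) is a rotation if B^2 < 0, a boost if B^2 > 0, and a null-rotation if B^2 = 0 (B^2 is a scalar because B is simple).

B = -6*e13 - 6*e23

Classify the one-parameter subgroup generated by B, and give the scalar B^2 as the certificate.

B^2 term by term: the squares give (-6)^2*(e13)^2 + (-6)^2*(e23)^2 = 36*(+1) + 36*(-1) = 0 (each basis 2-blade squares to minus the product of its generators' squares); cross terms between blades sharing an index anticommute and cancel. So B^2 = 0.
Answer: null-rotation, certificate B^2 = 0. B^2 = 0 is basis-independent, so its sign is the whole story.


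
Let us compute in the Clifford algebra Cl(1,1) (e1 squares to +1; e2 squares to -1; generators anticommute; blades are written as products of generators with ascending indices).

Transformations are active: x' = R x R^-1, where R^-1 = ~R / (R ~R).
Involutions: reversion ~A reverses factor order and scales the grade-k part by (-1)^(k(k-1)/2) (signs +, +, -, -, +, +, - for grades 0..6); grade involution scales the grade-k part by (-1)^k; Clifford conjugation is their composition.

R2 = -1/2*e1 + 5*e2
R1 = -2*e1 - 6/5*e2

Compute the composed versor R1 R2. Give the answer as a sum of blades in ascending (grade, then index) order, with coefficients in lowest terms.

Distribute over the terms of R1 (each basis-blade product reordered to ascending indices, repeated generators contracted through their squares):
(-2*e1) R2 = 1 - 10*e1 e2
(-6/5*e2) R2 = 6 - 3/5*e1 e2
Summing the partial products and collecting blades:
Answer: 7 - 53/5*e1 e2


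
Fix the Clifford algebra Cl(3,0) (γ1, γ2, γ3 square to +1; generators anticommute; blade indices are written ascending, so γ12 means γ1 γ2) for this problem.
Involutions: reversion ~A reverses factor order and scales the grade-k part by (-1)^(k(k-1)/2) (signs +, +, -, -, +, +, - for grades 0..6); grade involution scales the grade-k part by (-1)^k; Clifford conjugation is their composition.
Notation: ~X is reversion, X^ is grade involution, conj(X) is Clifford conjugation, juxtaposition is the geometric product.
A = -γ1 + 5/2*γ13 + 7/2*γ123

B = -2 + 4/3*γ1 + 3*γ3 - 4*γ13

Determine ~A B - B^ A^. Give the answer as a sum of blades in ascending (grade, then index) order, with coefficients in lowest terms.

first term: -34/3 - 11/2*γ1 + 14*γ2 + 22/3*γ3 - 21/2*γ12 + 2*γ13 - 14/3*γ23 + 7*γ123
second term: 26/3 + 11/2*γ1 + 14*γ2 + 2/3*γ3 + 21/2*γ12 - 2*γ13 + 14/3*γ23 + 7*γ123
Answer: -20 - 11*γ1 + 20/3*γ3 - 21*γ12 + 4*γ13 - 28/3*γ23


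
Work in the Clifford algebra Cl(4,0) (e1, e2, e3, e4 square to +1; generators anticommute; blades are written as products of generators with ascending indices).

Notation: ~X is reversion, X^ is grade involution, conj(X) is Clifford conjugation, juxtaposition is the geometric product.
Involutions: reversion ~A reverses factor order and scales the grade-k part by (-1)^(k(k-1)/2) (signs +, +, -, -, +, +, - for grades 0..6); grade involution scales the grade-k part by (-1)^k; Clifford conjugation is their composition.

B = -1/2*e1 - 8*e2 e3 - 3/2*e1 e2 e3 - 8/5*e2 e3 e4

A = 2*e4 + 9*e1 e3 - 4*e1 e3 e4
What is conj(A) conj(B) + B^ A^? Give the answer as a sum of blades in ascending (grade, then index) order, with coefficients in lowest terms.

first term: 27/2*e2 + 9/2*e3 + 328/5*e1 e2 + e1 e4 + 16/5*e2 e3 - 6*e2 e4 - 2*e3 e4 + 88/5*e1 e2 e4 - 16*e2 e3 e4 - 3*e1 e2 e3 e4
second term: 27/2*e2 + 9/2*e3 - 328/5*e1 e2 - e1 e4 - 16/5*e2 e3 + 6*e2 e4 + 2*e3 e4 - 88/5*e1 e2 e4 + 16*e2 e3 e4 - 3*e1 e2 e3 e4
Answer: 27*e2 + 9*e3 - 6*e1 e2 e3 e4


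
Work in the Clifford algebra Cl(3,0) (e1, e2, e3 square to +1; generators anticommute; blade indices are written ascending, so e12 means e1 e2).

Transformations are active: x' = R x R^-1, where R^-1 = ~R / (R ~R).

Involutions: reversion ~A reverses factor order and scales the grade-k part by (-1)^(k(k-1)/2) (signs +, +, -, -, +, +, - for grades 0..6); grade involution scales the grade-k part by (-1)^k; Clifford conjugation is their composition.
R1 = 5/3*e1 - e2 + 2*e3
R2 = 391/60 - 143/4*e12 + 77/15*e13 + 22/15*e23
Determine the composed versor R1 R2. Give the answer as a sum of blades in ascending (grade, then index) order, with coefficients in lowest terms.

Distribute over the terms of R1 (each basis-blade product reordered to ascending indices, repeated generators contracted through their squares):
(5/3*e1) R2 = 391/36*e1 - 715/12*e2 + 77/9*e3 + 22/9*e123
(-e2) R2 = -143/4*e1 - 391/60*e2 - 22/15*e3 + 77/15*e123
(2*e3) R2 = -154/15*e1 - 44/15*e2 + 391/30*e3 - 143/2*e123
Summing the partial products and collecting blades:
Answer: -1582/45*e1 - 2071/30*e2 + 1811/90*e3 - 5753/90*e123


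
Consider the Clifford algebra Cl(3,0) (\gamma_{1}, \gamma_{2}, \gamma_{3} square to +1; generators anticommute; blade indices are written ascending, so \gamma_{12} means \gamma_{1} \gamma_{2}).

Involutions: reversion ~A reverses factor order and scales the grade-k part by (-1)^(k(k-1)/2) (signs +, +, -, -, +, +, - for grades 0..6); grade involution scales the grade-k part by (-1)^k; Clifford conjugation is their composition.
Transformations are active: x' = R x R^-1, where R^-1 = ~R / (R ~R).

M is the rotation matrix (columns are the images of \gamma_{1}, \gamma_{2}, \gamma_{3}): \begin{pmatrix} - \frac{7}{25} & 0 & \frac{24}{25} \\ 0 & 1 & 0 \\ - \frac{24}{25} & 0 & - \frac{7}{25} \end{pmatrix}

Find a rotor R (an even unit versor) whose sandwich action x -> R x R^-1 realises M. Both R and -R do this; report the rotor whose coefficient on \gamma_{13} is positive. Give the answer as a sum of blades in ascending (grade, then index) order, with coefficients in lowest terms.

Method: write R = a + b12*\gamma_{12} + b13*\gamma_{13} + b23*\gamma_{23} with a^2 + b12^2 + b13^2 + b23^2 = 1 (so R^-1 = ~R). Expanding the columns R e_j ~R gives tr M = 4a^2 - 1 and, from the antisymmetric part, M21 - M12 = -4a*b12, M13 - M31 = 4a*b13, M32 - M23 = -4a*b23.
Here tr M = \frac{11}{25}, so a^2 = (1 + tr M)/4 = \frac{9}{25} and a = ±\frac{3}{5}. Taking a = \frac{3}{5}: M21 - M12 = 0, M13 - M31 = \frac{48}{25}, M32 - M23 = 0, giving b12 = 0, b13 = \frac{4}{5}, b23 = 0, i.e. R = \frac{3}{5} + \frac{4}{5} \gamma_{13}.
Its \gamma_{13} coefficient is already positive.
Answer: \frac{3}{5} + \frac{4}{5} \gamma_{13}. Key observation: the double cover Spin(3) -> SO(3) sends R and -R to the same matrix (trace \frac{11}{25} here), so the stated sign of the \gamma_{13} coefficient is what selects one sheet.


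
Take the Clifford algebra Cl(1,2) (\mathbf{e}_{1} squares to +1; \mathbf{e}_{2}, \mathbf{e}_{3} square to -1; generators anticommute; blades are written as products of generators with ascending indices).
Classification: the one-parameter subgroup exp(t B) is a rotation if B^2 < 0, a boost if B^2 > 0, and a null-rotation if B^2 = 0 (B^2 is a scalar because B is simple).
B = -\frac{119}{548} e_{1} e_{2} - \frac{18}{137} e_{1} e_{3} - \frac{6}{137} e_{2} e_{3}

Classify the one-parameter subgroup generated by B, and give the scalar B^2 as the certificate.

B^2 term by term: the squares give (-\frac{119}{548})^2*(e_{1} e_{2})^2 + (-\frac{18}{137})^2*(e_{1} e_{3})^2 + (-\frac{6}{137})^2*(e_{2} e_{3})^2 = \frac{14161}{300304}*(+1) + \frac{324}{18769}*(+1) + \frac{36}{18769}*(-1) = \frac{1}{16} (each basis 2-blade squares to minus the product of its generators' squares); cross terms between blades sharing an index anticommute and cancel. So B^2 = \frac{1}{16}.
Answer: boost, certificate B^2 = \frac{1}{16}. The scalar \frac{1}{16} is the complete invariant here: its sign names the subgroup type.


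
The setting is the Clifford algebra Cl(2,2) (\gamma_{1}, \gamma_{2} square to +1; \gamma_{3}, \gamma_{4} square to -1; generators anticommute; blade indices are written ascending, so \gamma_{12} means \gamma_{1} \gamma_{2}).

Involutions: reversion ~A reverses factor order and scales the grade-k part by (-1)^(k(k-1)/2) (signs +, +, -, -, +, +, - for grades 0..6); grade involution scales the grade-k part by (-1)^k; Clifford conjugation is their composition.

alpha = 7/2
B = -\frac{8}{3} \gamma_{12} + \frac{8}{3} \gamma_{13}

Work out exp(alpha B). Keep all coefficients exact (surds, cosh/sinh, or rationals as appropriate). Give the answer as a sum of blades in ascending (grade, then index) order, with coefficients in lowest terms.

B^2 term by term: the squares give (-\frac{8}{3})^2*(\gamma_{12})^2 + (\frac{8}{3})^2*(\gamma_{13})^2 = \frac{64}{9}*(-1) + \frac{64}{9}*(+1) = 0 (each basis 2-blade squares to minus the product of its generators' squares); cross terms between blades sharing an index anticommute and cancel. So B^2 = 0.
B^2 = 0, and the exponential is exactly linear here: exp(alpha B) = 1 + alpha B (parabolic case).
Answer: 1 - \frac{28}{3} \gamma_{12} + \frac{28}{3} \gamma_{13}


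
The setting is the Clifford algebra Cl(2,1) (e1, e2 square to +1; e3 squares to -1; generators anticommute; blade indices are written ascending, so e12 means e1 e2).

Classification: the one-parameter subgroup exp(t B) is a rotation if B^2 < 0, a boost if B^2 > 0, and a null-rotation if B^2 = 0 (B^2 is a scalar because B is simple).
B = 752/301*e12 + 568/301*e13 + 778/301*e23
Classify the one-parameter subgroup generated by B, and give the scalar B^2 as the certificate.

B^2 term by term: the squares give (752/301)^2*(e12)^2 + (568/301)^2*(e13)^2 + (778/301)^2*(e23)^2 = 565504/90601*(-1) + 322624/90601*(+1) + 605284/90601*(+1) = 4 (each basis 2-blade squares to minus the product of its generators' squares); cross terms between blades sharing an index anticommute and cancel. So B^2 = 4.
Answer: boost, certificate B^2 = 4. Because 4 is invariant under every versor sandwich, the classification follows from its sign alone.


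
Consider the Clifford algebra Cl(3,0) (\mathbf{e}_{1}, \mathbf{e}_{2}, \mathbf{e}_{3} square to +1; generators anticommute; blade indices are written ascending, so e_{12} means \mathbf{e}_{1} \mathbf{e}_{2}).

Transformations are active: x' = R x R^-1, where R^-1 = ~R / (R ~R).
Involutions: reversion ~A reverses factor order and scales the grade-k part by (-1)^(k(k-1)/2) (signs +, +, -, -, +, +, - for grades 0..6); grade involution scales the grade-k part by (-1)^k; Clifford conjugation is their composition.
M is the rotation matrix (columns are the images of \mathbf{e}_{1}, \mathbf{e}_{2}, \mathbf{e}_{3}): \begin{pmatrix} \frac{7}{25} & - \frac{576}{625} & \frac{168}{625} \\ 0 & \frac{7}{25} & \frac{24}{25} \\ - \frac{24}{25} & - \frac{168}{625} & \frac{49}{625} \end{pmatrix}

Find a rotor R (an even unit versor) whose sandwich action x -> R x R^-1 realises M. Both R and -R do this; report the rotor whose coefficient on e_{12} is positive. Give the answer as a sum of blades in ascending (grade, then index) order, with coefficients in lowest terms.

Method: write R = a + b12*e_{12} + b13*e_{13} + b23*e_{23} with a^2 + b12^2 + b13^2 + b23^2 = 1 (so R^-1 = ~R). Expanding the columns R e_j ~R gives tr M = 4a^2 - 1 and, from the antisymmetric part, M21 - M12 = -4a*b12, M13 - M31 = 4a*b13, M32 - M23 = -4a*b23.
Here tr M = \frac{399}{625}, so a^2 = (1 + tr M)/4 = \frac{256}{625} and a = ±\frac{16}{25}. Taking a = \frac{16}{25}: M21 - M12 = \frac{576}{625}, M13 - M31 = \frac{768}{625}, M32 - M23 = -\frac{768}{625}, giving b12 = -\frac{9}{25}, b13 = \frac{12}{25}, b23 = \frac{12}{25}, i.e. R = \frac{16}{25} - \frac{9}{25} e_{12} + \frac{12}{25} e_{13} + \frac{12}{25} e_{23}.
Its e_{12} coefficient is negative, so report the other preimage -R.
Answer: -\frac{16}{25} + \frac{9}{25} e_{12} - \frac{12}{25} e_{13} - \frac{12}{25} e_{23}. Note: both R and -R realise this M (trace \frac{399}{625}); the covering map identifies them, and the e_{12}-coefficient sign is the tie-breaker.


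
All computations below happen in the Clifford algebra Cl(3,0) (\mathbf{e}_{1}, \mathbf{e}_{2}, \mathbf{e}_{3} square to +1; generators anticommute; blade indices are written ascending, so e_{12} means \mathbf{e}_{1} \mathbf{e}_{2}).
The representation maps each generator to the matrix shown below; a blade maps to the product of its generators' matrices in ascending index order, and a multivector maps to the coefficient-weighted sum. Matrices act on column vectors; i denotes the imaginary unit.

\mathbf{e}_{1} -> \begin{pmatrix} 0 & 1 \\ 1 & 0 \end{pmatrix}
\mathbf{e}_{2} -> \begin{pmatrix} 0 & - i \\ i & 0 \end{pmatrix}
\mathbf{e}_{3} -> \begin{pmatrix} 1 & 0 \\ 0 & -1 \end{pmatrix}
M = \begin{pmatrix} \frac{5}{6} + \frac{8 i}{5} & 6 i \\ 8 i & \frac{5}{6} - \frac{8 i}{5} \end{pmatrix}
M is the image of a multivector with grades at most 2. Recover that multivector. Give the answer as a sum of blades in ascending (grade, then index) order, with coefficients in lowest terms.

Method: 1, rho(e_{1}), rho(e_{2}), rho(e_{3}) form a trace-orthogonal basis of the 2x2 complex matrices (tr(X Y) = 2 if X = Y, else 0), so M = m0*1 + m1*rho(e_{1}) + m2*rho(e_{2}) + m3*rho(e_{3}) with m0 = tr(M)/2 = \frac{5}{6}, m1 = tr(M rho(e_{1}))/2 = 7 i, m2 = tr(M rho(e_{2}))/2 = 1, m3 = tr(M rho(e_{3}))/2 = \frac{8 i}{5}.
Multiplying table entries, the bivector images are rho(e_{12}) = i*rho(e_{3}), rho(e_{13}) = -i*rho(e_{2}), rho(e_{23}) = i*rho(e_{1}); with real blade coefficients the real parts of m0..m3 are the coefficients of 1, e_{1}, e_{2}, e_{3} and the imaginary parts give the bivectors (e_{23}: Im m1, e_{13}: -Im m2, e_{12}: Im m3).
Answer: \frac{5}{6} + e_{2} + \frac{8}{5} e_{12} + 7 e_{23}
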